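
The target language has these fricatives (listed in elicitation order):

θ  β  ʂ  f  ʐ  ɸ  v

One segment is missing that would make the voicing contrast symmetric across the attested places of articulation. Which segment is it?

/ð/

place of articulation  voiceless  voiced  
bilabial          ɸ         β       
labiodental       f         v       
dental            θ         —       
retroflex         ʂ         ʐ       
The dental row has no voiced member, so the gap is the voiced dental fricative /ð/.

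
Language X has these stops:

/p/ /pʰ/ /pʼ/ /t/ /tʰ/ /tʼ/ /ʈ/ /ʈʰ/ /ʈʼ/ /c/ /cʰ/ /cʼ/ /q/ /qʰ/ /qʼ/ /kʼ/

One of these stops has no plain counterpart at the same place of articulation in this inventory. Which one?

Bilabial: /p/ ~ /pʰ/ ~ /pʼ/
Alveolar: /t/ ~ /tʰ/ ~ /tʼ/
Retroflex: /ʈ/ ~ /ʈʰ/ ~ /ʈʼ/
Palatal: /c/ ~ /cʰ/ ~ /cʼ/
Uvular: /q/ ~ /qʰ/ ~ /qʼ/
Velar: only /kʼ/ (ejective); no plain partner.
So /kʼ/ is the unpaired segment.

/kʼ/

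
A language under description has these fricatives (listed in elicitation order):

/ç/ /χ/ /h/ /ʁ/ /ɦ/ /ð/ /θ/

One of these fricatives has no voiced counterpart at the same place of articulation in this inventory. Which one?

/ç/

Dental: /θ/ ~ /ð/
Uvular: /χ/ ~ /ʁ/
Glottal: /h/ ~ /ɦ/
Palatal: only /ç/ (voiceless); no voiced partner.
So /ç/ is the unpaired segment.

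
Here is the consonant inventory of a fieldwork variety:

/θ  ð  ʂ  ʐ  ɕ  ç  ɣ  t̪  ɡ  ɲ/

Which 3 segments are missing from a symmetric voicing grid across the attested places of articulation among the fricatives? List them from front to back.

dental: voiceless /θ/, voiced /ð/.
retroflex: voiceless /ʂ/, voiced /ʐ/.
alveolo-palatal: voiceless /ɕ/, voiced —.
palatal: voiceless /ç/, voiced —.
velar: voiceless —, voiced /ɣ/.
Gaps, from front to back: alveolo-palatal lacks voiced (/ʑ/); palatal lacks voiced (/ʝ/); velar lacks voiceless (/x/).

/ʑ/, /ʝ/, /x/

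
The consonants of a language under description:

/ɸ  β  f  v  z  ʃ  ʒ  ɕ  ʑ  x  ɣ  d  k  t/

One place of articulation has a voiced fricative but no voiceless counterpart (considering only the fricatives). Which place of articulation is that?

alveolar

bilabial: voiceless /ɸ/, voiced /β/.
labiodental: voiceless /f/, voiced /v/.
alveolar: voiceless —, voiced /z/.
postalveolar: voiceless /ʃ/, voiced /ʒ/.
alveolo-palatal: voiceless /ɕ/, voiced /ʑ/.
velar: voiceless /x/, voiced /ɣ/.
Every place of articulation has a voiceless member except alveolar, where /s/ would be expected.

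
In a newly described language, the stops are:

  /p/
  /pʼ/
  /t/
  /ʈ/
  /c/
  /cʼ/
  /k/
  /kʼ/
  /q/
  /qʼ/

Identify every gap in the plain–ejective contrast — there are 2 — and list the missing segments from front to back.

bilabial: plain /p/, ejective /pʼ/.
alveolar: plain /t/, ejective —.
retroflex: plain /ʈ/, ejective —.
palatal: plain /c/, ejective /cʼ/.
velar: plain /k/, ejective /kʼ/.
uvular: plain /q/, ejective /qʼ/.
Gaps, from front to back: alveolar lacks ejective (/tʼ/); retroflex lacks ejective (/ʈʼ/).

/tʼ/, /ʈʼ/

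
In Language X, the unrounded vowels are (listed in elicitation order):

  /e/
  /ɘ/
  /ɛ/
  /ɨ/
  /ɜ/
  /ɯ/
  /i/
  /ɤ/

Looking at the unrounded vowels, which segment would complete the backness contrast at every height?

/ʌ/

height            front     central   back    
high              i         ɨ         ɯ       
high-mid          e         ɘ         ɤ       
low-mid           ɛ         ɜ         —       
The low-mid row has no back member, so the gap is the low-mid back unrounded vowel /ʌ/.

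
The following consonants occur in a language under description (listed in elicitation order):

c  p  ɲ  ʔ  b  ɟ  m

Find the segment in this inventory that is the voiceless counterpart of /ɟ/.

/ɟ/ is a voiced palatal stop.
The voiceless counterpart is a voiceless palatal stop — in this inventory, /c/.

/c/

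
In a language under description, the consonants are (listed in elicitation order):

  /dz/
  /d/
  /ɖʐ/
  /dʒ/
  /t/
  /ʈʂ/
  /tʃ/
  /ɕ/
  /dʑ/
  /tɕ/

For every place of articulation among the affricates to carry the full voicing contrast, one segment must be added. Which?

alveolar: voiceless —, voiced /dz/.
postalveolar: voiceless /tʃ/, voiced /dʒ/.
retroflex: voiceless /ʈʂ/, voiced /ɖʐ/.
alveolo-palatal: voiceless /tɕ/, voiced /dʑ/.
The alveolar row has no voiceless member, so the gap is the voiceless alveolar affricate /ts/.

/ts/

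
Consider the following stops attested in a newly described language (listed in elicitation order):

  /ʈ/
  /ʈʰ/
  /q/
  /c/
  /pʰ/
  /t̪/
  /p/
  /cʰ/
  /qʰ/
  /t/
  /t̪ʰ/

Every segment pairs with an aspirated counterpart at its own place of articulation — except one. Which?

Bilabial: /p/ ~ /pʰ/
Dental: /t̪/ ~ /t̪ʰ/
Retroflex: /ʈ/ ~ /ʈʰ/
Palatal: /c/ ~ /cʰ/
Uvular: /q/ ~ /qʰ/
Alveolar: only /t/ (plain); no aspirated partner.
So /t/ is the unpaired segment.

/t/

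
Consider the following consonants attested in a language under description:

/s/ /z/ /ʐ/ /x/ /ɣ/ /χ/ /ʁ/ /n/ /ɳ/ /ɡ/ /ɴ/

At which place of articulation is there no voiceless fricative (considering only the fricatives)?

alveolar: voiceless /s/, voiced /z/.
retroflex: voiceless —, voiced /ʐ/.
velar: voiceless /x/, voiced /ɣ/.
uvular: voiceless /χ/, voiced /ʁ/.
Every place of articulation has a voiceless member except retroflex, where /ʂ/ would be expected.

retroflex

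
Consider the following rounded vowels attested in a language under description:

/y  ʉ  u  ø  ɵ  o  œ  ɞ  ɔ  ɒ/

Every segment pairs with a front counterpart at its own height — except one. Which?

/ɒ/

High: /y/ ~ /ʉ/ ~ /u/
High-mid: /ø/ ~ /ɵ/ ~ /o/
Low-mid: /œ/ ~ /ɞ/ ~ /ɔ/
Low: only /ɒ/ (back); no front partner.
So /ɒ/ is the unpaired segment.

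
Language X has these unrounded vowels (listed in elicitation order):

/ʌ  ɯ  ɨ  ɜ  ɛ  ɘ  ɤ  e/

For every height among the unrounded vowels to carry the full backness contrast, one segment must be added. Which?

/i/

height            front     central   back    
high              —         ɨ         ɯ       
high-mid          e         ɘ         ɤ       
low-mid           ɛ         ɜ         ʌ       
The high row has no front member, so the gap is the high front unrounded vowel /i/.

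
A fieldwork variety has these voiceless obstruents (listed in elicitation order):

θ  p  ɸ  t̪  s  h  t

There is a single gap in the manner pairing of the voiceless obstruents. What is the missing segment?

bilabial: stop /p/, fricative /ɸ/.
dental: stop /t̪/, fricative /θ/.
alveolar: stop /t/, fricative /s/.
glottal: stop —, fricative /h/.
The glottal row has no stop member, so the gap is the glottal stop /ʔ/.

/ʔ/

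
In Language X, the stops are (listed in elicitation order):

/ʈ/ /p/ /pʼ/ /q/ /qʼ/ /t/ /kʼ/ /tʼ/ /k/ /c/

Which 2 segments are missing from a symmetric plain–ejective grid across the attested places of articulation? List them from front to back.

bilabial: plain /p/, ejective /pʼ/.
alveolar: plain /t/, ejective /tʼ/.
retroflex: plain /ʈ/, ejective —.
palatal: plain /c/, ejective —.
velar: plain /k/, ejective /kʼ/.
uvular: plain /q/, ejective /qʼ/.
Gaps, from front to back: retroflex lacks ejective (/ʈʼ/); palatal lacks ejective (/cʼ/).

/ʈʼ/, /cʼ/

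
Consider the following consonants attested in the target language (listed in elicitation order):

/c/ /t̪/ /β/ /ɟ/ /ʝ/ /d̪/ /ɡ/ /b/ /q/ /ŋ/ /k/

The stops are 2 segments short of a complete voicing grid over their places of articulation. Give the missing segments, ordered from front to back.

/p/, /ɢ/

Voiceless: /t̪/ (dental), /c/ (palatal), /k/ (velar), /q/ (uvular).
Voiced: /b/ (bilabial), /d̪/ (dental), /ɟ/ (palatal), /ɡ/ (velar).
Gaps, from front to back: bilabial lacks voiceless (/p/); uvular lacks voiced (/ɢ/).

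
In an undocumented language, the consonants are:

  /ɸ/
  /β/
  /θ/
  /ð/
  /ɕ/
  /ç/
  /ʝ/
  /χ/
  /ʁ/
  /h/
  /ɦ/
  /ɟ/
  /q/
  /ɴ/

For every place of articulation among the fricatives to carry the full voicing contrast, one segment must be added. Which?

/ʑ/

Voiceless: /ɸ/ (bilabial), /θ/ (dental), /ɕ/ (alveolo-palatal), /ç/ (palatal), /χ/ (uvular), /h/ (glottal).
Voiced: /β/ (bilabial), /ð/ (dental), /ʝ/ (palatal), /ʁ/ (uvular), /ɦ/ (glottal).
The alveolo-palatal row has no voiced member, so the gap is the voiced alveolo-palatal fricative /ʑ/.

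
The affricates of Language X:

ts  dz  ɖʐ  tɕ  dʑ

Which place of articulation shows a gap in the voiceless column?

retroflex

alveolar: voiceless /ts/, voiced /dz/.
retroflex: voiceless —, voiced /ɖʐ/.
alveolo-palatal: voiceless /tɕ/, voiced /dʑ/.
Every place of articulation has a voiceless member except retroflex, where /ʈʂ/ would be expected.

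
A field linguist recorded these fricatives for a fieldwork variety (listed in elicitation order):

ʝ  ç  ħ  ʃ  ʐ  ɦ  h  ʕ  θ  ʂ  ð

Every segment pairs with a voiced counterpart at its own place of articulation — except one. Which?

Dental: /θ/ ~ /ð/
Retroflex: /ʂ/ ~ /ʐ/
Palatal: /ç/ ~ /ʝ/
Pharyngeal: /ħ/ ~ /ʕ/
Glottal: /h/ ~ /ɦ/
Postalveolar: only /ʃ/ (voiceless); no voiced partner.
So /ʃ/ is the unpaired segment.

/ʃ/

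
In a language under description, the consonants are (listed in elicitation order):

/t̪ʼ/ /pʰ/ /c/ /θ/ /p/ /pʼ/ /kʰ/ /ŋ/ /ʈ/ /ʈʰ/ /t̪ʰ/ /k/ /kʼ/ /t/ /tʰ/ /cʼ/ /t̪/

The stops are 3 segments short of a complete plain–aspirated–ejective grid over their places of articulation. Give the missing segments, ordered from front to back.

/tʼ/, /ʈʼ/, /cʰ/

place of articulation  plain     aspirated  ejective
bilabial          p         pʰ        pʼ      
dental            t̪        t̪ʰ       t̪ʼ     
alveolar          t         tʰ        —       
retroflex         ʈ         ʈʰ        —       
palatal           c         —         cʼ      
velar             k         kʰ        kʼ      
Gaps, from front to back: alveolar lacks ejective (/tʼ/); retroflex lacks ejective (/ʈʼ/); palatal lacks aspirated (/cʰ/).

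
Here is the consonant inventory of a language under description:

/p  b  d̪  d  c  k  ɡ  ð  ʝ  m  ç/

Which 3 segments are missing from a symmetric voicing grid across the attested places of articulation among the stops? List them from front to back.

place of articulation  voiceless  voiced  
bilabial          p         b       
dental            —         d̪      
alveolar          —         d       
palatal           c         —       
velar             k         ɡ       
Gaps, from front to back: dental lacks voiceless (/t̪/); alveolar lacks voiceless (/t/); palatal lacks voiced (/ɟ/).

/t̪/, /t/, /ɟ/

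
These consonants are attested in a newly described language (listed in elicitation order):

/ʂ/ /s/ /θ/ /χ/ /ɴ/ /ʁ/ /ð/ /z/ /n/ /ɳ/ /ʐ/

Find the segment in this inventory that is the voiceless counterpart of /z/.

/z/ is a voiced alveolar fricative.
The voiceless counterpart is a voiceless alveolar fricative — in this inventory, /s/.

/s/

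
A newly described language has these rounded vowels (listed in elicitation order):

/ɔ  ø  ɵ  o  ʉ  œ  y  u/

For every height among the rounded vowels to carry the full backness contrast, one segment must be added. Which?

/ɞ/

high: front /y/, central /ʉ/, back /u/.
high-mid: front /ø/, central /ɵ/, back /o/.
low-mid: front /œ/, central —, back /ɔ/.
The low-mid row has no central member, so the gap is the low-mid central rounded vowel /ɞ/.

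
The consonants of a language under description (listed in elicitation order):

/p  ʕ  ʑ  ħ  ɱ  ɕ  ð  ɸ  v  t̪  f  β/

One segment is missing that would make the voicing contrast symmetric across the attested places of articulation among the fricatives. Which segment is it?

/θ/

Voiceless: /ɸ/ (bilabial), /f/ (labiodental), /ɕ/ (alveolo-palatal), /ħ/ (pharyngeal).
Voiced: /β/ (bilabial), /v/ (labiodental), /ð/ (dental), /ʑ/ (alveolo-palatal), /ʕ/ (pharyngeal).
The dental row has no voiceless member, so the gap is the voiceless dental fricative /θ/.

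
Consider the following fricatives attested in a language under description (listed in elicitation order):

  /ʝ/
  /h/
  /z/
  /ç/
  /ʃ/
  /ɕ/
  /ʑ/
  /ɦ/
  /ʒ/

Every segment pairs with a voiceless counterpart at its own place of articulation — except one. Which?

Postalveolar: /ʃ/ ~ /ʒ/
Alveolo-palatal: /ɕ/ ~ /ʑ/
Palatal: /ç/ ~ /ʝ/
Glottal: /h/ ~ /ɦ/
Alveolar: only /z/ (voiced); no voiceless partner.
So /z/ is the unpaired segment.

/z/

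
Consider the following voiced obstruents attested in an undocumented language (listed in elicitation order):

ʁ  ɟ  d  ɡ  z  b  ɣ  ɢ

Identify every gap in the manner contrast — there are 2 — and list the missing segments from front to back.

Stop: /b/ (bilabial), /d/ (alveolar), /ɟ/ (palatal), /ɡ/ (velar), /ɢ/ (uvular).
Fricative: /z/ (alveolar), /ɣ/ (velar), /ʁ/ (uvular).
Gaps, from front to back: bilabial lacks fricative (/β/); palatal lacks fricative (/ʝ/).

/β/, /ʝ/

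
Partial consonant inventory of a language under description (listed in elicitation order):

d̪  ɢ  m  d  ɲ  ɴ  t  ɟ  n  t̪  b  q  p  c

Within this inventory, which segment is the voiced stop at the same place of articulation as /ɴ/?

/ɢ/

/ɴ/ is an uvular nasal.
The voiced stop at the same place is a voiced uvular stop — in this inventory, /ɢ/.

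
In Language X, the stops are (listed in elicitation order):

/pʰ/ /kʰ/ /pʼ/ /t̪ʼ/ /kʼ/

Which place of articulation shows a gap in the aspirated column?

dental

bilabial: aspirated /pʰ/, ejective /pʼ/.
dental: aspirated —, ejective /t̪ʼ/.
velar: aspirated /kʰ/, ejective /kʼ/.
Every place of articulation has an aspirated member except dental, where /t̪ʰ/ would be expected.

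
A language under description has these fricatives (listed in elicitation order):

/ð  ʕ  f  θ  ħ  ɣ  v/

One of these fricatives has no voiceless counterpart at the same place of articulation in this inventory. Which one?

/ɣ/

Labiodental: /f/ ~ /v/
Dental: /θ/ ~ /ð/
Pharyngeal: /ħ/ ~ /ʕ/
Velar: only /ɣ/ (voiced); no voiceless partner.
So /ɣ/ is the unpaired segment.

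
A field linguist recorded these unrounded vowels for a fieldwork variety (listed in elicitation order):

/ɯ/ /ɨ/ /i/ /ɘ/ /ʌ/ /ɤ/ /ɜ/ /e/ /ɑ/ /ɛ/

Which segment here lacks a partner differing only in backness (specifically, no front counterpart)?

High: /i/ ~ /ɨ/ ~ /ɯ/
High-mid: /e/ ~ /ɘ/ ~ /ɤ/
Low-mid: /ɛ/ ~ /ɜ/ ~ /ʌ/
Low: only /ɑ/ (back); no front partner.
So /ɑ/ is the unpaired segment.

/ɑ/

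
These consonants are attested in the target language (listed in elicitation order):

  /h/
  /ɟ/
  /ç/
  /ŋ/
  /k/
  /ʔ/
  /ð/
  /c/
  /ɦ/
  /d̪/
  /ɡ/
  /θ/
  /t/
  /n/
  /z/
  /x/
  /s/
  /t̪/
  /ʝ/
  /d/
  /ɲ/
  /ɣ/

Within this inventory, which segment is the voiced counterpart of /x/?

/x/ is a voiceless velar fricative.
The voiced counterpart is a voiced velar fricative — in this inventory, /ɣ/.

/ɣ/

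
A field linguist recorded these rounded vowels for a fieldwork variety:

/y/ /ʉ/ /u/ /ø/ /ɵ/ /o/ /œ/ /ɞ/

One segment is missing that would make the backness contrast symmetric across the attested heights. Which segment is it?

high: front /y/, central /ʉ/, back /u/.
high-mid: front /ø/, central /ɵ/, back /o/.
low-mid: front /œ/, central /ɞ/, back —.
The low-mid row has no back member, so the gap is the low-mid back rounded vowel /ɔ/.

/ɔ/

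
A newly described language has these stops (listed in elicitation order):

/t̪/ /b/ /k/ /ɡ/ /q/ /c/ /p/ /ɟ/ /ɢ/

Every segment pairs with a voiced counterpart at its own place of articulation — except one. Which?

Bilabial: /p/ ~ /b/
Palatal: /c/ ~ /ɟ/
Velar: /k/ ~ /ɡ/
Uvular: /q/ ~ /ɢ/
Dental: only /t̪/ (voiceless); no voiced partner.
So /t̪/ is the unpaired segment.

/t̪/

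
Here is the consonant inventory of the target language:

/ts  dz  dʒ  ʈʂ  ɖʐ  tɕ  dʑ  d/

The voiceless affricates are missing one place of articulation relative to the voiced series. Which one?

Voiceless: /ts/ (alveolar), /ʈʂ/ (retroflex), /tɕ/ (alveolo-palatal).
Voiced: /dz/ (alveolar), /dʒ/ (postalveolar), /ɖʐ/ (retroflex), /dʑ/ (alveolo-palatal).
Every place of articulation has a voiceless member except postalveolar, where /tʃ/ would be expected.

postalveolar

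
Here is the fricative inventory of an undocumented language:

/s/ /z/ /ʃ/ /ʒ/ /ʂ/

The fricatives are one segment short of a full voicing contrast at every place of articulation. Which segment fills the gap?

Voiceless: /s/ (alveolar), /ʃ/ (postalveolar), /ʂ/ (retroflex).
Voiced: /z/ (alveolar), /ʒ/ (postalveolar).
The retroflex row has no voiced member, so the gap is the voiced retroflex fricative /ʐ/.

/ʐ/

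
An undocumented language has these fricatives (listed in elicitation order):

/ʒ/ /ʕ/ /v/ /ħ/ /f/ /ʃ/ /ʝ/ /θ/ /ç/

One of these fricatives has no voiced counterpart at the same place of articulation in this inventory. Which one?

/θ/

Labiodental: /f/ ~ /v/
Postalveolar: /ʃ/ ~ /ʒ/
Palatal: /ç/ ~ /ʝ/
Pharyngeal: /ħ/ ~ /ʕ/
Dental: only /θ/ (voiceless); no voiced partner.
So /θ/ is the unpaired segment.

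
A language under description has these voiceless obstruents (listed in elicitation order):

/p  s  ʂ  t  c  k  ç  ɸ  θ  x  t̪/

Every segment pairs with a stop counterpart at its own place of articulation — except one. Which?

/ʂ/

Bilabial: /p/ ~ /ɸ/
Dental: /t̪/ ~ /θ/
Alveolar: /t/ ~ /s/
Palatal: /c/ ~ /ç/
Velar: /k/ ~ /x/
Retroflex: only /ʂ/ (fricative); no stop partner.
So /ʂ/ is the unpaired segment.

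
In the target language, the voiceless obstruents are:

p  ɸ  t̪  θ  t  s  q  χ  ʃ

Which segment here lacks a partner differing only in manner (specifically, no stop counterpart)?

Bilabial: /p/ ~ /ɸ/
Dental: /t̪/ ~ /θ/
Alveolar: /t/ ~ /s/
Uvular: /q/ ~ /χ/
Postalveolar: only /ʃ/ (fricative); no stop partner.
So /ʃ/ is the unpaired segment.

/ʃ/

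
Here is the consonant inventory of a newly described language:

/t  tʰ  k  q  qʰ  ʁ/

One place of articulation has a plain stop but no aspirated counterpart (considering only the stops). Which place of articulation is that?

alveolar: plain /t/, aspirated /tʰ/.
velar: plain /k/, aspirated —.
uvular: plain /q/, aspirated /qʰ/.
Every place of articulation has an aspirated member except velar, where /kʰ/ would be expected.

velar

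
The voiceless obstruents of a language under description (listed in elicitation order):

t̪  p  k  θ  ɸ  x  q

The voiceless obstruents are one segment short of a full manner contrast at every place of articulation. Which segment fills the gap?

Stop: /p/ (bilabial), /t̪/ (dental), /k/ (velar), /q/ (uvular).
Fricative: /ɸ/ (bilabial), /θ/ (dental), /x/ (velar).
The uvular row has no fricative member, so the gap is the uvular fricative /χ/.

/χ/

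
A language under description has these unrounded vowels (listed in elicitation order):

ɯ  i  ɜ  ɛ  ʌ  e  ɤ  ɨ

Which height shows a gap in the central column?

height            front     central   back    
high              i         ɨ         ɯ       
high-mid          e         —         ɤ       
low-mid           ɛ         ɜ         ʌ       
Every height has a central member except high-mid, where /ɘ/ would be expected.

high-mid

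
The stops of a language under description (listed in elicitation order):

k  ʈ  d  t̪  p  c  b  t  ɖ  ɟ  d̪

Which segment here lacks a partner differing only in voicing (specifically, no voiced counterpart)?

Bilabial: /p/ ~ /b/
Dental: /t̪/ ~ /d̪/
Alveolar: /t/ ~ /d/
Retroflex: /ʈ/ ~ /ɖ/
Palatal: /c/ ~ /ɟ/
Velar: only /k/ (voiceless); no voiced partner.
So /k/ is the unpaired segment.

/k/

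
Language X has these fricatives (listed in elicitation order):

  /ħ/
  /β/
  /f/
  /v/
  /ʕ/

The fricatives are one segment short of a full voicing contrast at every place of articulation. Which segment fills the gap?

/ɸ/

place of articulation  voiceless  voiced  
bilabial          —         β       
labiodental       f         v       
pharyngeal        ħ         ʕ       
The bilabial row has no voiceless member, so the gap is the voiceless bilabial fricative /ɸ/.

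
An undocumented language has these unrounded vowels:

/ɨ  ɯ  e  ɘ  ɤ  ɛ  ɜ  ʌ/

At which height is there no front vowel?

high

height            front     central   back    
high              —         ɨ         ɯ       
high-mid          e         ɘ         ɤ       
low-mid           ɛ         ɜ         ʌ       
Every height has a front member except high, where /i/ would be expected.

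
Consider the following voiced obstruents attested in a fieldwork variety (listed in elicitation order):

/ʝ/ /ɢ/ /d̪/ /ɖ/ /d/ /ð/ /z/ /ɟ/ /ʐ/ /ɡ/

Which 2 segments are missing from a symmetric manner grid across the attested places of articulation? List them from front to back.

dental: stop /d̪/, fricative /ð/.
alveolar: stop /d/, fricative /z/.
retroflex: stop /ɖ/, fricative /ʐ/.
palatal: stop /ɟ/, fricative /ʝ/.
velar: stop /ɡ/, fricative —.
uvular: stop /ɢ/, fricative —.
Gaps, from front to back: velar lacks fricative (/ɣ/); uvular lacks fricative (/ʁ/).

/ɣ/, /ʁ/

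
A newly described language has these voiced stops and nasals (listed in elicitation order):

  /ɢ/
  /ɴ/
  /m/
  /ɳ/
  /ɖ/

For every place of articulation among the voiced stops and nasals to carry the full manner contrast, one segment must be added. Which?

/b/

Oral stop: /ɖ/ (retroflex), /ɢ/ (uvular).
Nasal: /m/ (bilabial), /ɳ/ (retroflex), /ɴ/ (uvular).
The bilabial row has no oral stop member, so the gap is the bilabial oral stop /b/.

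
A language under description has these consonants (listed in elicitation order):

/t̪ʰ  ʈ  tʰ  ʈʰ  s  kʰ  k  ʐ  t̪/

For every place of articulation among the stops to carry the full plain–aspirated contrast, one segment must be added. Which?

/t/

Plain: /t̪/ (dental), /ʈ/ (retroflex), /k/ (velar).
Aspirated: /t̪ʰ/ (dental), /tʰ/ (alveolar), /ʈʰ/ (retroflex), /kʰ/ (velar).
The alveolar row has no plain member, so the gap is the plain alveolar stop /t/.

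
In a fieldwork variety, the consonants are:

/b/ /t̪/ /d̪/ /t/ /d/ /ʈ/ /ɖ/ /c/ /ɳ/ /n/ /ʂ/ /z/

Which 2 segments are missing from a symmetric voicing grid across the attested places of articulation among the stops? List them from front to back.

place of articulation  voiceless  voiced  
bilabial          —         b       
dental            t̪        d̪      
alveolar          t         d       
retroflex         ʈ         ɖ       
palatal           c         —       
Gaps, from front to back: bilabial lacks voiceless (/p/); palatal lacks voiced (/ɟ/).

/p/, /ɟ/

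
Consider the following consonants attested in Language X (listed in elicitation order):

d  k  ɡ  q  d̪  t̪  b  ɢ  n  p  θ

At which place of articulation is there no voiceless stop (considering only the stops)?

place of articulation  voiceless  voiced  
bilabial          p         b       
dental            t̪        d̪      
alveolar          —         d       
velar             k         ɡ       
uvular            q         ɢ       
Every place of articulation has a voiceless member except alveolar, where /t/ would be expected.

alveolar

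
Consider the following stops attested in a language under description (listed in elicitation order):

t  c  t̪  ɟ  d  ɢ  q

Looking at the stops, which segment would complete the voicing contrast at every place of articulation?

dental: voiceless /t̪/, voiced —.
alveolar: voiceless /t/, voiced /d/.
palatal: voiceless /c/, voiced /ɟ/.
uvular: voiceless /q/, voiced /ɢ/.
The dental row has no voiced member, so the gap is the voiced dental stop /d̪/.

/d̪/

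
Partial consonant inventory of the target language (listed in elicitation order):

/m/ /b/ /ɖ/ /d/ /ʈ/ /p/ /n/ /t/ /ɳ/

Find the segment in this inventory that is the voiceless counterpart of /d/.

/t/

/d/ is a voiced alveolar stop.
The voiceless counterpart is a voiceless alveolar stop — in this inventory, /t/.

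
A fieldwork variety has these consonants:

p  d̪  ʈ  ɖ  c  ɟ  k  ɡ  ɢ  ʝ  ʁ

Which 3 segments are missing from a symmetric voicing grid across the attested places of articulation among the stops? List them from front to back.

/b/, /t̪/, /q/

bilabial: voiceless /p/, voiced —.
dental: voiceless —, voiced /d̪/.
retroflex: voiceless /ʈ/, voiced /ɖ/.
palatal: voiceless /c/, voiced /ɟ/.
velar: voiceless /k/, voiced /ɡ/.
uvular: voiceless —, voiced /ɢ/.
Gaps, from front to back: bilabial lacks voiced (/b/); dental lacks voiceless (/t̪/); uvular lacks voiceless (/q/).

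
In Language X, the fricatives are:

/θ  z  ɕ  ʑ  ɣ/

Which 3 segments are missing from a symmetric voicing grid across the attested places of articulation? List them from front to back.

/ð/, /s/, /x/

Voiceless: /θ/ (dental), /ɕ/ (alveolo-palatal).
Voiced: /z/ (alveolar), /ʑ/ (alveolo-palatal), /ɣ/ (velar).
Gaps, from front to back: dental lacks voiced (/ð/); alveolar lacks voiceless (/s/); velar lacks voiceless (/x/).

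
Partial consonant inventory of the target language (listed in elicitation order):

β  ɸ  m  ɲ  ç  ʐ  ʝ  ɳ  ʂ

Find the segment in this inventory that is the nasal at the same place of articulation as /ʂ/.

/ɳ/

/ʂ/ is a voiceless retroflex fricative.
The nasal at the same place is a retroflex nasal — in this inventory, /ɳ/.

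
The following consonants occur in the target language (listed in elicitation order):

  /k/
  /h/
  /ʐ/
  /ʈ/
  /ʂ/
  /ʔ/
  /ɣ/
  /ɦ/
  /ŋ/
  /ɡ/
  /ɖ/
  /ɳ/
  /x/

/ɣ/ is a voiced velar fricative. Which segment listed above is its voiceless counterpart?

The voiceless counterpart is a voiceless velar fricative — in this inventory, /x/.

/x/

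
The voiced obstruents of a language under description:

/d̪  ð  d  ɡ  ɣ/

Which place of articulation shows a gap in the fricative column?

alveolar

dental: stop /d̪/, fricative /ð/.
alveolar: stop /d/, fricative —.
velar: stop /ɡ/, fricative /ɣ/.
Every place of articulation has a fricative member except alveolar, where /z/ would be expected.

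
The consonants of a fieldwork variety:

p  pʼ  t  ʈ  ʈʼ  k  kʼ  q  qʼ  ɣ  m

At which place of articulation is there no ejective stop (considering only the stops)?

place of articulation  plain     ejective
bilabial          p         pʼ      
alveolar          t         —       
retroflex         ʈ         ʈʼ      
velar             k         kʼ      
uvular            q         qʼ      
Every place of articulation has an ejective member except alveolar, where /tʼ/ would be expected.

alveolar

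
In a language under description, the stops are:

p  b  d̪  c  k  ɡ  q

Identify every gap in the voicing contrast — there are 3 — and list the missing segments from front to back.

Voiceless: /p/ (bilabial), /c/ (palatal), /k/ (velar), /q/ (uvular).
Voiced: /b/ (bilabial), /d̪/ (dental), /ɡ/ (velar).
Gaps, from front to back: dental lacks voiceless (/t̪/); palatal lacks voiced (/ɟ/); uvular lacks voiced (/ɢ/).

/t̪/, /ɟ/, /ɢ/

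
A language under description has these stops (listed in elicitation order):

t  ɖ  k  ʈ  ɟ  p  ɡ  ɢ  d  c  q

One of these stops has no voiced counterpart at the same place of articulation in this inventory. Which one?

Alveolar: /t/ ~ /d/
Retroflex: /ʈ/ ~ /ɖ/
Palatal: /c/ ~ /ɟ/
Velar: /k/ ~ /ɡ/
Uvular: /q/ ~ /ɢ/
Bilabial: only /p/ (voiceless); no voiced partner.
So /p/ is the unpaired segment.

/p/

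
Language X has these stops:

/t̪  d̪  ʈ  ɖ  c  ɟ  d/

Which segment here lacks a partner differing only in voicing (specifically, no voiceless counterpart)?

Dental: /t̪/ ~ /d̪/
Retroflex: /ʈ/ ~ /ɖ/
Palatal: /c/ ~ /ɟ/
Alveolar: only /d/ (voiced); no voiceless partner.
So /d/ is the unpaired segment.

/d/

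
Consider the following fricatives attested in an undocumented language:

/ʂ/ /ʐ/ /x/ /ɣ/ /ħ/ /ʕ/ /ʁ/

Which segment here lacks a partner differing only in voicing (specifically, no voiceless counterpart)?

Retroflex: /ʂ/ ~ /ʐ/
Velar: /x/ ~ /ɣ/
Pharyngeal: /ħ/ ~ /ʕ/
Uvular: only /ʁ/ (voiced); no voiceless partner.
So /ʁ/ is the unpaired segment.

/ʁ/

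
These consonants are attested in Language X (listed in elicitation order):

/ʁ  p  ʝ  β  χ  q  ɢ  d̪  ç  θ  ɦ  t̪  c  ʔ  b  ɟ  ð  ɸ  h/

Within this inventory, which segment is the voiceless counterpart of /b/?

/p/

/b/ is a voiced bilabial stop.
The voiceless counterpart is a voiceless bilabial stop — in this inventory, /p/.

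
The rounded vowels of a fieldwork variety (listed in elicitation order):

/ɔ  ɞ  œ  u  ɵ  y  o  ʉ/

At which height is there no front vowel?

height            front     central   back    
high              y         ʉ         u       
high-mid          —         ɵ         o       
low-mid           œ         ɞ         ɔ       
Every height has a front member except high-mid, where /ø/ would be expected.

high-mid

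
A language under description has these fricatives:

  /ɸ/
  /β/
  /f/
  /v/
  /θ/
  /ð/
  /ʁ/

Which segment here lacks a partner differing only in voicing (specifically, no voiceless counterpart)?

Bilabial: /ɸ/ ~ /β/
Labiodental: /f/ ~ /v/
Dental: /θ/ ~ /ð/
Uvular: only /ʁ/ (voiced); no voiceless partner.
So /ʁ/ is the unpaired segment.

/ʁ/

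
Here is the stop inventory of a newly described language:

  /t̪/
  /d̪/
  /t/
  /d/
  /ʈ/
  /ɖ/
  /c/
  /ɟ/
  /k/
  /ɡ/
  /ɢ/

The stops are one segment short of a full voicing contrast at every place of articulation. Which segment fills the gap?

place of articulation  voiceless  voiced  
dental            t̪        d̪      
alveolar          t         d       
retroflex         ʈ         ɖ       
palatal           c         ɟ       
velar             k         ɡ       
uvular            —         ɢ       
The uvular row has no voiceless member, so the gap is the voiceless uvular stop /q/.

/q/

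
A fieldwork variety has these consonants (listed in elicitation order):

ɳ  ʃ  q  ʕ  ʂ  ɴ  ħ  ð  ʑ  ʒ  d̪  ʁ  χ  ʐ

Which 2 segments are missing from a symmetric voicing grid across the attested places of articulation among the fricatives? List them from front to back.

/θ/, /ɕ/

place of articulation  voiceless  voiced  
dental            —         ð       
postalveolar      ʃ         ʒ       
retroflex         ʂ         ʐ       
alveolo-palatal   —         ʑ       
uvular            χ         ʁ       
pharyngeal        ħ         ʕ       
Gaps, from front to back: dental lacks voiceless (/θ/); alveolo-palatal lacks voiceless (/ɕ/).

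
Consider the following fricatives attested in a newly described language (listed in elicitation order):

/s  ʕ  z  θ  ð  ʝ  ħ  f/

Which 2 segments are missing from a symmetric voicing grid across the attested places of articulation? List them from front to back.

labiodental: voiceless /f/, voiced —.
dental: voiceless /θ/, voiced /ð/.
alveolar: voiceless /s/, voiced /z/.
palatal: voiceless —, voiced /ʝ/.
pharyngeal: voiceless /ħ/, voiced /ʕ/.
Gaps, from front to back: labiodental lacks voiced (/v/); palatal lacks voiceless (/ç/).

/v/, /ç/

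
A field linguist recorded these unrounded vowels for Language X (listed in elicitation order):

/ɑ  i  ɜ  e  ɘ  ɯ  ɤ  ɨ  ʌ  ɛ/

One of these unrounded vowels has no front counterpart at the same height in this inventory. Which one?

High: /i/ ~ /ɨ/ ~ /ɯ/
High-mid: /e/ ~ /ɘ/ ~ /ɤ/
Low-mid: /ɛ/ ~ /ɜ/ ~ /ʌ/
Low: only /ɑ/ (back); no front partner.
So /ɑ/ is the unpaired segment.

/ɑ/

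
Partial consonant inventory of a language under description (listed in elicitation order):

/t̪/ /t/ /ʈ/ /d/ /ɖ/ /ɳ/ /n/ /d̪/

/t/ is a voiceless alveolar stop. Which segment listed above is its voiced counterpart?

/d/

The voiced counterpart is a voiced alveolar stop — in this inventory, /d/.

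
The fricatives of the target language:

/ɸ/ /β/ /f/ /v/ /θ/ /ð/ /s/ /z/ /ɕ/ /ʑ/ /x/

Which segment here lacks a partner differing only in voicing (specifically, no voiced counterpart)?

Bilabial: /ɸ/ ~ /β/
Labiodental: /f/ ~ /v/
Dental: /θ/ ~ /ð/
Alveolar: /s/ ~ /z/
Alveolo-palatal: /ɕ/ ~ /ʑ/
Velar: only /x/ (voiceless); no voiced partner.
So /x/ is the unpaired segment.

/x/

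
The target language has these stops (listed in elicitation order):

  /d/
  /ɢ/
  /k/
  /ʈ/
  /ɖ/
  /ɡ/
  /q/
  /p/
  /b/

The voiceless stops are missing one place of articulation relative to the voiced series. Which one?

place of articulation  voiceless  voiced  
bilabial          p         b       
alveolar          —         d       
retroflex         ʈ         ɖ       
velar             k         ɡ       
uvular            q         ɢ       
Every place of articulation has a voiceless member except alveolar, where /t/ would be expected.

alveolar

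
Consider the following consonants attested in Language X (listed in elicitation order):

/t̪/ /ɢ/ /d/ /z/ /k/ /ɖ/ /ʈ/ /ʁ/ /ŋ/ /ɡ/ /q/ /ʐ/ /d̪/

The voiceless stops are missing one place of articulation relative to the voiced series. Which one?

alveolar

dental: voiceless /t̪/, voiced /d̪/.
alveolar: voiceless —, voiced /d/.
retroflex: voiceless /ʈ/, voiced /ɖ/.
velar: voiceless /k/, voiced /ɡ/.
uvular: voiceless /q/, voiced /ɢ/.
Every place of articulation has a voiceless member except alveolar, where /t/ would be expected.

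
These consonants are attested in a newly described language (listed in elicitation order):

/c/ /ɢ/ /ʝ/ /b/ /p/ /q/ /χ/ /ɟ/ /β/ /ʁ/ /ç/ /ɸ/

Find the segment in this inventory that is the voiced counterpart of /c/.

/ɟ/

/c/ is a voiceless palatal stop.
The voiced counterpart is a voiced palatal stop — in this inventory, /ɟ/.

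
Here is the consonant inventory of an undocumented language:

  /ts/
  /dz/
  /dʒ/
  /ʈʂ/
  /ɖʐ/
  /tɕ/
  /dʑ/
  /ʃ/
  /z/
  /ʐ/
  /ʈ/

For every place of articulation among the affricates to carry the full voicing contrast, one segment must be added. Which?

alveolar: voiceless /ts/, voiced /dz/.
postalveolar: voiceless —, voiced /dʒ/.
retroflex: voiceless /ʈʂ/, voiced /ɖʐ/.
alveolo-palatal: voiceless /tɕ/, voiced /dʑ/.
The postalveolar row has no voiceless member, so the gap is the voiceless postalveolar affricate /tʃ/.

/tʃ/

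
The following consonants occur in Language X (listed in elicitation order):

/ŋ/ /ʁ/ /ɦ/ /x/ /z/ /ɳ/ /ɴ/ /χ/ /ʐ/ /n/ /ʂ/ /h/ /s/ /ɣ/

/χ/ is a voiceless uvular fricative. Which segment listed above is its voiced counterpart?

/ʁ/

The voiced counterpart is a voiced uvular fricative — in this inventory, /ʁ/.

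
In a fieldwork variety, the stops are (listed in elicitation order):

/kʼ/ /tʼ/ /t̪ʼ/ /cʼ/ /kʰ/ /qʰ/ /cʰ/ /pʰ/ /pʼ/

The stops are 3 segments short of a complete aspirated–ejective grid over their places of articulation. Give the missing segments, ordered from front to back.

Aspirated: /pʰ/ (bilabial), /cʰ/ (palatal), /kʰ/ (velar), /qʰ/ (uvular).
Ejective: /pʼ/ (bilabial), /t̪ʼ/ (dental), /tʼ/ (alveolar), /cʼ/ (palatal), /kʼ/ (velar).
Gaps, from front to back: dental lacks aspirated (/t̪ʰ/); alveolar lacks aspirated (/tʰ/); uvular lacks ejective (/qʼ/).

/t̪ʰ/, /tʰ/, /qʼ/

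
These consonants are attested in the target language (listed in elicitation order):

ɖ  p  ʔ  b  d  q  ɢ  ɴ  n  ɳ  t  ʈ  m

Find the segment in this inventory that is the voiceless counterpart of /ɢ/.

/q/

/ɢ/ is a voiced uvular stop.
The voiceless counterpart is a voiceless uvular stop — in this inventory, /q/.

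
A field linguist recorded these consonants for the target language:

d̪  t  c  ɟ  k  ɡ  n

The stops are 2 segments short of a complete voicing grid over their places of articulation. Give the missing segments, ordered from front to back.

/t̪/, /d/

Voiceless: /t/ (alveolar), /c/ (palatal), /k/ (velar).
Voiced: /d̪/ (dental), /ɟ/ (palatal), /ɡ/ (velar).
Gaps, from front to back: dental lacks voiceless (/t̪/); alveolar lacks voiced (/d/).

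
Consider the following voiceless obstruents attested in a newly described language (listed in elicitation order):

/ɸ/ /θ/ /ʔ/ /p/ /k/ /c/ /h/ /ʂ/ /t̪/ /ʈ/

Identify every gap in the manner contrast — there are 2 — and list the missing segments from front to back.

bilabial: stop /p/, fricative /ɸ/.
dental: stop /t̪/, fricative /θ/.
retroflex: stop /ʈ/, fricative /ʂ/.
palatal: stop /c/, fricative —.
velar: stop /k/, fricative —.
glottal: stop /ʔ/, fricative /h/.
Gaps, from front to back: palatal lacks fricative (/ç/); velar lacks fricative (/x/).

/ç/, /x/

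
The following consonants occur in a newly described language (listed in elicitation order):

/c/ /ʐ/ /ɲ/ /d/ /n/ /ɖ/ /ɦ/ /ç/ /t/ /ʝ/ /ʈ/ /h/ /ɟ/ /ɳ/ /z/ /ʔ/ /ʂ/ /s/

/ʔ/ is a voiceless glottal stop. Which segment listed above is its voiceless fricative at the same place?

The voiceless fricative at the same place is a voiceless glottal fricative — in this inventory, /h/.

/h/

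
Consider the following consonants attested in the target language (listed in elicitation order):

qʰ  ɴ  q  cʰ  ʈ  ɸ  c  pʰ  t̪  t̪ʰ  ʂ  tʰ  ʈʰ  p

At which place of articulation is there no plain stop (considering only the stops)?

alveolar

Plain: /p/ (bilabial), /t̪/ (dental), /ʈ/ (retroflex), /c/ (palatal), /q/ (uvular).
Aspirated: /pʰ/ (bilabial), /t̪ʰ/ (dental), /tʰ/ (alveolar), /ʈʰ/ (retroflex), /cʰ/ (palatal), /qʰ/ (uvular).
Every place of articulation has a plain member except alveolar, where /t/ would be expected.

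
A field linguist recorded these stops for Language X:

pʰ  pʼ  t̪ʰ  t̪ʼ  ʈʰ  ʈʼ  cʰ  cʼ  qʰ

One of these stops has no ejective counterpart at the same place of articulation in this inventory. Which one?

Bilabial: /pʰ/ ~ /pʼ/
Dental: /t̪ʰ/ ~ /t̪ʼ/
Retroflex: /ʈʰ/ ~ /ʈʼ/
Palatal: /cʰ/ ~ /cʼ/
Uvular: only /qʰ/ (aspirated); no ejective partner.
So /qʰ/ is the unpaired segment.

/qʰ/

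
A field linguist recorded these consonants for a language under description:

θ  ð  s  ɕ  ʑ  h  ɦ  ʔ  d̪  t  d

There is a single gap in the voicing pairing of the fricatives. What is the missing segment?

place of articulation  voiceless  voiced  
dental            θ         ð       
alveolar          s         —       
alveolo-palatal   ɕ         ʑ       
glottal           h         ɦ       
The alveolar row has no voiced member, so the gap is the voiced alveolar fricative /z/.

/z/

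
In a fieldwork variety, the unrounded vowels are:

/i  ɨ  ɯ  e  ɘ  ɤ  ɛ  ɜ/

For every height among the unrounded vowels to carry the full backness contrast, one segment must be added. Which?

/ʌ/

Front: /i/ (high), /e/ (high-mid), /ɛ/ (low-mid).
Central: /ɨ/ (high), /ɘ/ (high-mid), /ɜ/ (low-mid).
Back: /ɯ/ (high), /ɤ/ (high-mid).
The low-mid row has no back member, so the gap is the low-mid back unrounded vowel /ʌ/.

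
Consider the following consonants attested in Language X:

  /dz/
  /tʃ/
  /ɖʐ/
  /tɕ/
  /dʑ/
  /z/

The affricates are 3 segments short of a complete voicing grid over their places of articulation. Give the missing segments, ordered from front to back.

alveolar: voiceless —, voiced /dz/.
postalveolar: voiceless /tʃ/, voiced —.
retroflex: voiceless —, voiced /ɖʐ/.
alveolo-palatal: voiceless /tɕ/, voiced /dʑ/.
Gaps, from front to back: alveolar lacks voiceless (/ts/); postalveolar lacks voiced (/dʒ/); retroflex lacks voiceless (/ʈʂ/).

/ts/, /dʒ/, /ʈʂ/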